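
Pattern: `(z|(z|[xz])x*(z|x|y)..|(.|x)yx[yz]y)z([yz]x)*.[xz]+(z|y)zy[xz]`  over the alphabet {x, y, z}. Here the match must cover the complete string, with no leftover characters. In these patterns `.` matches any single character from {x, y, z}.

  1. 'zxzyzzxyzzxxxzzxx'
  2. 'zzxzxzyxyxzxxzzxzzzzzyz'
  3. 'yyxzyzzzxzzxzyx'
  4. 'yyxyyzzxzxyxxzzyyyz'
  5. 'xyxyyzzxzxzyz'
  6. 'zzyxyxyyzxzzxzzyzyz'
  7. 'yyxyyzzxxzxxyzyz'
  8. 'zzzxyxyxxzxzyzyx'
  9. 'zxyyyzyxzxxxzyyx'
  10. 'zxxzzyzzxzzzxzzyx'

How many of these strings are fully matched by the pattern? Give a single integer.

3

1 → no match
2 → no match
3 → no match
4 → no match
5 → no match
6 → no match
7 → match
8 → match
9 → no match
10 → match
Total matched: 3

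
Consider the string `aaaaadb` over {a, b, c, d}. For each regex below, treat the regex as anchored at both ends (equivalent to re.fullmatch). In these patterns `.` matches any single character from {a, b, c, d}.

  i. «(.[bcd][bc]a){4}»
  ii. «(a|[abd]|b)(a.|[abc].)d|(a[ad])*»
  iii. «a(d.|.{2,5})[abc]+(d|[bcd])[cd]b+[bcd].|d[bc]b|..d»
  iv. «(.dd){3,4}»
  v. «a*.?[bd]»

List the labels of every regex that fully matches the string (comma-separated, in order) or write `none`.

i → no match — must end with `a`
ii → no match
iii → no match
iv → no match — must end with `dd`
v → match

v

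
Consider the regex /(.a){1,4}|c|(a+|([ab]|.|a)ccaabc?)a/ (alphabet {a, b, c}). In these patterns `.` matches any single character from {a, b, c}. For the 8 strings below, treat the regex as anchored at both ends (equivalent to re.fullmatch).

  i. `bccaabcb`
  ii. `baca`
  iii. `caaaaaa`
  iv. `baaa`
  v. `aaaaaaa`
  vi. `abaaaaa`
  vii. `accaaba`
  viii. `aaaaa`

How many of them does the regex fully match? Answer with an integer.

i → no match
ii → match
iii → no match
iv → match
v → match
vi → no match
vii → match
viii → match
Total matched: 5

5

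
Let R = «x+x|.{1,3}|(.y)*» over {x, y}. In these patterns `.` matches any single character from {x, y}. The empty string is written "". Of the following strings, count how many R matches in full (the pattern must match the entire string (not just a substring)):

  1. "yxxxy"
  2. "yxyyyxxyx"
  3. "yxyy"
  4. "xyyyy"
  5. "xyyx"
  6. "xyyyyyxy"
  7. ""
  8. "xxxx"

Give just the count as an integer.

1. "yxxxy" → no match
2. "yxyyyxxyx" → no match
3. "yxyy" → no match
4. "xyyyy" → no match
5. "xyyx" → no match
6. "xyyyyyxy" → match
7. "" → match
8. "xxxx" → match
Total matched: 3

3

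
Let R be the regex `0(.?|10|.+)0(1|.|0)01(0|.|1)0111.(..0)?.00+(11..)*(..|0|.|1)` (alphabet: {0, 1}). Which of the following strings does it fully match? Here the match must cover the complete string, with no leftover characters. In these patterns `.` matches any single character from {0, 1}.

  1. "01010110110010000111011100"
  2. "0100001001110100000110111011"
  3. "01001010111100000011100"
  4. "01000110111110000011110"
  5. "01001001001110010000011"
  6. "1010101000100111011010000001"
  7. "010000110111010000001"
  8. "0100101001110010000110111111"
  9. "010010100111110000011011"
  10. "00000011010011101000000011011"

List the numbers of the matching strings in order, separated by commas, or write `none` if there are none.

1 → no match
2 → match
3 → no match
4 → match
5 → no match
6 → no match — must start with "0"
7 → match
8 → match
9 → match
10 → no match

2, 4, 7, 8, 9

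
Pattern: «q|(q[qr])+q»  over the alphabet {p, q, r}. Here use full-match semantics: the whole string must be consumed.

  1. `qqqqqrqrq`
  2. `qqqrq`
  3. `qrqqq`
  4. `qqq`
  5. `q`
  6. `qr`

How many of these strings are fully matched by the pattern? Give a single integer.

5

1 → match
2 → match
3 → match
4 → match
5 → match
6 → no match — must end with `q`
Total matched: 5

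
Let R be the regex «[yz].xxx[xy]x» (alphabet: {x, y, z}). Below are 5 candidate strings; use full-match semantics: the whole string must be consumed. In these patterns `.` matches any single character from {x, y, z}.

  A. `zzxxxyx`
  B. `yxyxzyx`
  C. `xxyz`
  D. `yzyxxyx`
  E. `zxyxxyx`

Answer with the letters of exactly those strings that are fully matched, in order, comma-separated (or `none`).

A → match
B → no match
C → no match — must end with `x`
D → no match
E → no match

A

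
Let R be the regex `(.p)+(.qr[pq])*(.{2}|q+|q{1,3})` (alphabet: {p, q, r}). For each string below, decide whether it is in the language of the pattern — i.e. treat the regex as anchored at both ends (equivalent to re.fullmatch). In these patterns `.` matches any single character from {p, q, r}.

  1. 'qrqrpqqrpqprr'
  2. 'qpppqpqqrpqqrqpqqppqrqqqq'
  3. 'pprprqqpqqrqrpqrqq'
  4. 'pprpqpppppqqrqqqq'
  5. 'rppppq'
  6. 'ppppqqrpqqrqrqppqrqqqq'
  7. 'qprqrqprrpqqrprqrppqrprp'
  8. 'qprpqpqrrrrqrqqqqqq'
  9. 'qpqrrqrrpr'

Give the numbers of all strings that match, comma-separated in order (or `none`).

1 → no match
2 → no match
3 → no match
4 → match
5 → match
6 → no match
7 → no match
8 → no match
9 → no match

4, 5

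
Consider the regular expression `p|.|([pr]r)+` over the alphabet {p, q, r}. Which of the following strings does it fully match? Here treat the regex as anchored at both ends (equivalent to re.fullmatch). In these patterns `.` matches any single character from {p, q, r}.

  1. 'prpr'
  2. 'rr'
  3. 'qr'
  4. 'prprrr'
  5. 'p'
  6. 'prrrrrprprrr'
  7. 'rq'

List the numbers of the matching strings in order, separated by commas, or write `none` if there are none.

1 → match
2 → match
3 → no match
4 → match
5 → match
6 → match
7 → no match

1, 2, 4, 5, 6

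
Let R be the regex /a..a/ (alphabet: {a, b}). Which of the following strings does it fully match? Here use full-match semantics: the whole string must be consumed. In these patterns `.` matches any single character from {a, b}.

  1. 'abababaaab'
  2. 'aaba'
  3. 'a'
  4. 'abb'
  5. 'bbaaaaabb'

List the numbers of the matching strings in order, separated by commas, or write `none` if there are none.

2

1 → no match — must end with 'a'
2 → match
3 → no match
4 → no match — must end with 'a'
5 → no match — must start with 'a'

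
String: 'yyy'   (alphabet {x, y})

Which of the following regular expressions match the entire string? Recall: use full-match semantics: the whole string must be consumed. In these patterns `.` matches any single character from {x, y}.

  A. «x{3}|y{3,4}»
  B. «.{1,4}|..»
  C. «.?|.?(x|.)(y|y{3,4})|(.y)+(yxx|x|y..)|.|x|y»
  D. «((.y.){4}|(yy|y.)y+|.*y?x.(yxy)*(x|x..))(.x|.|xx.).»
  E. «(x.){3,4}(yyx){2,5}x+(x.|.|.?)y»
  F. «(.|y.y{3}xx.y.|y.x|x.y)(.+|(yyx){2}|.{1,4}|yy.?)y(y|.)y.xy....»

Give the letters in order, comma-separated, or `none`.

A → match
B → match
C → match
D → no match
E → no match — must start with 'x'
F → no match

A, B, C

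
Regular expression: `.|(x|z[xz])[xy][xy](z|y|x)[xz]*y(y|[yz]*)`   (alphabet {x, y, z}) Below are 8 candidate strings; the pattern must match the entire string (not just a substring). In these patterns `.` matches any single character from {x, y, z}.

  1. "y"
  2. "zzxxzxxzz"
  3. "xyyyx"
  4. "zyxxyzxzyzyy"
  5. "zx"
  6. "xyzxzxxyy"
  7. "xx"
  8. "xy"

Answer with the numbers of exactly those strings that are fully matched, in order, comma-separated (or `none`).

1 → match
2 → no match
3 → no match
4 → no match
5 → no match
6 → no match
7 → no match
8 → no match

1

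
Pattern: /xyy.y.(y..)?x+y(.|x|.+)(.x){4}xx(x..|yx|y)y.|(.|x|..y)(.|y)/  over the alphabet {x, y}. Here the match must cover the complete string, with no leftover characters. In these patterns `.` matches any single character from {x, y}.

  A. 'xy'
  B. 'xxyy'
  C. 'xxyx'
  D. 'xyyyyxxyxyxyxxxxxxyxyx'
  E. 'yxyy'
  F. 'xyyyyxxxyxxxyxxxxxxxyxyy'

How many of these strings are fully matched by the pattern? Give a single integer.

5

A → match
B → match
C → match
D → no match
E → match
F → match
Total matched: 5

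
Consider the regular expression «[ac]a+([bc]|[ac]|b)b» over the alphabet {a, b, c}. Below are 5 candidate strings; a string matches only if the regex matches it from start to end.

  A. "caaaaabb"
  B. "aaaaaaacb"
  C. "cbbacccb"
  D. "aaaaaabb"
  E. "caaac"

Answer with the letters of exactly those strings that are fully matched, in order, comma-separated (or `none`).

A → match
B → match
C → no match
D → match
E → no match — must end with "b"

A, B, D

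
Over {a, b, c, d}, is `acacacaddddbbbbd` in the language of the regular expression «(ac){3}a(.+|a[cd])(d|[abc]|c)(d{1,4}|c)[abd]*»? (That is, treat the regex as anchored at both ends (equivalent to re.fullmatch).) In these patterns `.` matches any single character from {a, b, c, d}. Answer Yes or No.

Yes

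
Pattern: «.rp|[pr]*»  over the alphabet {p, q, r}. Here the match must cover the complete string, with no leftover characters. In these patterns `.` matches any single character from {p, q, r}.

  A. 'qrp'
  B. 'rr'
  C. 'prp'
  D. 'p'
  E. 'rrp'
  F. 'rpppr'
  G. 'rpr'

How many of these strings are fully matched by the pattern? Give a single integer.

A → match
B → match
C → match
D → match
E → match
F → match
G → match
Total matched: 7

7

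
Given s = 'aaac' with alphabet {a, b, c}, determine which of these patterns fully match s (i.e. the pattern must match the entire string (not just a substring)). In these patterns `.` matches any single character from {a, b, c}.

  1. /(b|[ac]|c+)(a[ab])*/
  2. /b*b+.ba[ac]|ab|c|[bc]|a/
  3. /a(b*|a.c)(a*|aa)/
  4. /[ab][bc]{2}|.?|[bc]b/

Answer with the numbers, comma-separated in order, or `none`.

1 → no match
2 → no match
3 → match
4 → no match

3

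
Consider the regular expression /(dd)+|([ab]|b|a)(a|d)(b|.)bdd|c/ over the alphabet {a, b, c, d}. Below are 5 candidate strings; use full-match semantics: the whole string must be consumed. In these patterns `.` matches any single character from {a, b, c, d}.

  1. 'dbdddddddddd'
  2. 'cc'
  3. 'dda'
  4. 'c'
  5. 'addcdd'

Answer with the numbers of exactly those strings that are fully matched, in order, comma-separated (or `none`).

4

1 → no match
2 → no match
3 → no match
4 → match
5 → no match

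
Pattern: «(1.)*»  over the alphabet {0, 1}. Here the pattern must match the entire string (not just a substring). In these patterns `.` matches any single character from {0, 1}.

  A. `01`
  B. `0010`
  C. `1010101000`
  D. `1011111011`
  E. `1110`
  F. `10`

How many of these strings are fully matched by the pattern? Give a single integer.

A → no match
B → no match
C → no match
D → match
E → match
F → match
Total matched: 3

3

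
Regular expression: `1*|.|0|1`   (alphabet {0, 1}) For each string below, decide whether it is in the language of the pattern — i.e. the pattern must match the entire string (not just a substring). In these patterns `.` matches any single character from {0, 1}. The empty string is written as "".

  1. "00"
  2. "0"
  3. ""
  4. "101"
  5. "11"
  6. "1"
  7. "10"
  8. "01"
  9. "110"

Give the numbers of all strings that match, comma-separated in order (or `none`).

2, 3, 5, 6

1 → no match
2 → match
3 → match
4 → no match
5 → match
6 → match
7 → no match
8 → no match
9 → no match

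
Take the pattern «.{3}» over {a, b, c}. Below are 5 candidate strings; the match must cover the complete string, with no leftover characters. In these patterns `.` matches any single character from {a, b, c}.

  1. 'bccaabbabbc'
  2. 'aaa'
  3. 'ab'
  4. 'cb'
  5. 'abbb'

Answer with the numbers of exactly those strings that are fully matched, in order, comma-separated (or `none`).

1 → no match
2 → match
3 → no match
4 → no match
5 → no match

2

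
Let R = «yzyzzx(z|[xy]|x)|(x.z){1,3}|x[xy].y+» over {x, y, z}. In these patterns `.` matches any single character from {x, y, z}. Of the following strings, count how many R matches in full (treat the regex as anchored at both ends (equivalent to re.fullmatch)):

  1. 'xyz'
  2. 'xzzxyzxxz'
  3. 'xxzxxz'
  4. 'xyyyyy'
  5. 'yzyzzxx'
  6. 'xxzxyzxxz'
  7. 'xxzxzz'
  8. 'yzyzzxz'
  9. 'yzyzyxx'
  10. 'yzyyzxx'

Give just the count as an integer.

8

1. 'xyz' → match
2. 'xzzxyzxxz' → match
3. 'xxzxxz' → match
4. 'xyyyyy' → match
5. 'yzyzzxx' → match
6. 'xxzxyzxxz' → match
7. 'xxzxzz' → match
8. 'yzyzzxz' → match
9. 'yzyzyxx' → no match
10. 'yzyyzxx' → no match
Total matched: 8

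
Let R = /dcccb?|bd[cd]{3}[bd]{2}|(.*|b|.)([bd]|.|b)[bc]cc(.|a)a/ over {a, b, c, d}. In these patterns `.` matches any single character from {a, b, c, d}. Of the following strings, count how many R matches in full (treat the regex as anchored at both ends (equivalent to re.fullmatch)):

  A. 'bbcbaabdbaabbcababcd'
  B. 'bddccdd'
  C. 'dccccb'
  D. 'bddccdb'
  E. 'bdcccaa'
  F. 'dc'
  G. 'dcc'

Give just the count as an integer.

3

A → no match
B → match
C → no match
D → match
E → match
F → no match
G → no match
Total matched: 3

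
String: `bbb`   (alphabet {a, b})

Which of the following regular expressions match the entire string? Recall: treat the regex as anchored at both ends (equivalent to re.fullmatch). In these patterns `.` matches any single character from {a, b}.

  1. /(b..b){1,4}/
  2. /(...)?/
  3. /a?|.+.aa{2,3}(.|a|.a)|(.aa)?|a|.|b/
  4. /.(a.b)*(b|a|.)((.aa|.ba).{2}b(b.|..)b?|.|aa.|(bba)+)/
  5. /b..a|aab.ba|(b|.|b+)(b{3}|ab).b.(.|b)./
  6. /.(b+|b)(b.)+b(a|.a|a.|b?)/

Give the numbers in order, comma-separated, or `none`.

2, 4

1 → no match
2 → match
3 → no match
4 → match
5 → no match
6 → no match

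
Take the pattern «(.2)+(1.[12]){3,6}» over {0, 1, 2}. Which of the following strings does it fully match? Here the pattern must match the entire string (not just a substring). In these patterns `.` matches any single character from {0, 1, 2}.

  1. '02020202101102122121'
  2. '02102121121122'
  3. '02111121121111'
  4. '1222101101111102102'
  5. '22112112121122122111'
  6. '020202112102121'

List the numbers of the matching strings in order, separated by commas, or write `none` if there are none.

1 → match
2 → match
3 → match
4 → match
5 → match
6 → match

1, 2, 3, 4, 5, 6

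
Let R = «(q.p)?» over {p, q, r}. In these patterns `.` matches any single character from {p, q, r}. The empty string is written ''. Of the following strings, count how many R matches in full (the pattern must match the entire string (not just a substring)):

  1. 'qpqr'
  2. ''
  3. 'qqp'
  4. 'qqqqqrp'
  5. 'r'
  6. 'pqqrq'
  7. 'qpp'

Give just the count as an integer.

3

1 → no match
2 → match
3 → match
4 → no match
5 → no match
6 → no match
7 → match
Total matched: 3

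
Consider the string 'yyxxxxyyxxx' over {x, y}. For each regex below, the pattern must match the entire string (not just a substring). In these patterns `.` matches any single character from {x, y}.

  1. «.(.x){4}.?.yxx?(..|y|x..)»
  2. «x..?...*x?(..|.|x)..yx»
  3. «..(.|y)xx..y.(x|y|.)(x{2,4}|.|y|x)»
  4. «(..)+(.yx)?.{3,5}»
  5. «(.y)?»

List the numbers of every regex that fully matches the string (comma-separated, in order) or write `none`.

1 → no match
2 → no match — must start with 'x'
3 → match
4 → match
5 → no match

3, 4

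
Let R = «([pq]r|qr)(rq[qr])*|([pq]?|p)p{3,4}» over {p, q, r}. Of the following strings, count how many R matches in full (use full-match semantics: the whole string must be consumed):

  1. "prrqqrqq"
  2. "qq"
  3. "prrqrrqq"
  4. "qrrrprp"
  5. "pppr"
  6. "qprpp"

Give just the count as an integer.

2

1. "prrqqrqq" → match
2. "qq" → no match
3. "prrqrrqq" → match
4. "qrrrprp" → no match
5. "pppr" → no match
6. "qprpp" → no match
Total matched: 2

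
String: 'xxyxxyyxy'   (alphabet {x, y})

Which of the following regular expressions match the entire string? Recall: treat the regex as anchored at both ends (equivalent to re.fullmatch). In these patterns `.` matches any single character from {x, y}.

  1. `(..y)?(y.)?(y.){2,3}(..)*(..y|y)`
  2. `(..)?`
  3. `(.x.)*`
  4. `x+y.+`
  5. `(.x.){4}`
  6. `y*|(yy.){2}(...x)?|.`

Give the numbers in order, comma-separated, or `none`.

1 → no match
2 → no match
3 → match
4 → match
5 → no match
6 → no match

3, 4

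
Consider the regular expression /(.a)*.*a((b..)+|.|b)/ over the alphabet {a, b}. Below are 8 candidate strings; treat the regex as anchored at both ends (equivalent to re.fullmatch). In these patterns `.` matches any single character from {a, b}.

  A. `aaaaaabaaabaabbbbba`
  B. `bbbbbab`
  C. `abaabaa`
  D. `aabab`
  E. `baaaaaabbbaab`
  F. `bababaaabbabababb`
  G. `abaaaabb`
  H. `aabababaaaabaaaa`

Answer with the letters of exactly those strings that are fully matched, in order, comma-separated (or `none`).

A, B, C, D, E, H

A → match
B → match
C → match
D → match
E → match
F → no match
G → no match
H → match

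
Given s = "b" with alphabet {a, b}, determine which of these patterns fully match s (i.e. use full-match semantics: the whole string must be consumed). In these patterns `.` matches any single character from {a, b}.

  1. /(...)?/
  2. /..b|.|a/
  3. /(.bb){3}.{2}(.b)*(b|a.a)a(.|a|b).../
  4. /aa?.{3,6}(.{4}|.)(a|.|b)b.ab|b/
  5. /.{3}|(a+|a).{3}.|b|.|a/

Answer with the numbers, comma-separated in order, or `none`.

1 → no match
2 → match
3 → no match
4 → match
5 → match

2, 4, 5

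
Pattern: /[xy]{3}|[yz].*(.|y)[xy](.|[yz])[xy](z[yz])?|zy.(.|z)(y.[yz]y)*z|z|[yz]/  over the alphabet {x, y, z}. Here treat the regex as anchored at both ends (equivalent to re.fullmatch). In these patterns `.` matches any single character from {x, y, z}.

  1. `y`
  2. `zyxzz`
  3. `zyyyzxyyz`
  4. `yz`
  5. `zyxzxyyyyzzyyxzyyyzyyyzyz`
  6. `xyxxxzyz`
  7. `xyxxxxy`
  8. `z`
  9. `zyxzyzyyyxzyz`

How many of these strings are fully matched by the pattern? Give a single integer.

1 → match
2 → match
3 → no match
4 → no match
5 → no match
6 → no match
7 → no match
8 → match
9 → match
Total matched: 4

4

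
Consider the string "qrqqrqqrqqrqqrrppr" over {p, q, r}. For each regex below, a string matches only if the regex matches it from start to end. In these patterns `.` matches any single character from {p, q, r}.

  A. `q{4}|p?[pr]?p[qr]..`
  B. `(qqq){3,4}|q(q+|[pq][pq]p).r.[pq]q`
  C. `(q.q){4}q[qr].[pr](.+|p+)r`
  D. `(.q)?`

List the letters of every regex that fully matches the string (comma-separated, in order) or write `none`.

A → no match
B → no match
C → match
D → no match

C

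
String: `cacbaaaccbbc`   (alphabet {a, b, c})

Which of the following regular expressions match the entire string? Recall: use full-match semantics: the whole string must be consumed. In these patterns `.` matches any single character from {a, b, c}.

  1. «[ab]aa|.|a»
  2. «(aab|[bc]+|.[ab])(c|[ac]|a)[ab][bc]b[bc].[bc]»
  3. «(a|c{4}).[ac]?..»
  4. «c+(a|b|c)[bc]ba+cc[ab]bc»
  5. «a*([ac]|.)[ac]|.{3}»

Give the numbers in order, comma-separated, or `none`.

1 → no match
2 → no match
3 → no match
4 → match
5 → no match

4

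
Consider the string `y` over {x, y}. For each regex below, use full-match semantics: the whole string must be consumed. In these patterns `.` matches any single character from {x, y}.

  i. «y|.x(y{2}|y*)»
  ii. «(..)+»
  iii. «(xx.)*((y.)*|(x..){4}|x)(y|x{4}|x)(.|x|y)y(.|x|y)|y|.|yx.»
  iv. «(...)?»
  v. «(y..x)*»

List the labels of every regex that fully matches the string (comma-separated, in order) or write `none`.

i, iii

i → match
ii → no match
iii → match
iv → no match
v → no match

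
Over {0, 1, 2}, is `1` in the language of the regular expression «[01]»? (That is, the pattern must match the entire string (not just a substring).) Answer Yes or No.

Yes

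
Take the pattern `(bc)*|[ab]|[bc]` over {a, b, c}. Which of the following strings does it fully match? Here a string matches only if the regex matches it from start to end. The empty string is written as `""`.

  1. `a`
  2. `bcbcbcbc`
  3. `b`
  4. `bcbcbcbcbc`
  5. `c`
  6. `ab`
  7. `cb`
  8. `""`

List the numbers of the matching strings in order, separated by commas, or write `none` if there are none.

1 → match
2 → match
3 → match
4 → match
5 → match
6 → no match
7 → no match
8 → match

1, 2, 3, 4, 5, 8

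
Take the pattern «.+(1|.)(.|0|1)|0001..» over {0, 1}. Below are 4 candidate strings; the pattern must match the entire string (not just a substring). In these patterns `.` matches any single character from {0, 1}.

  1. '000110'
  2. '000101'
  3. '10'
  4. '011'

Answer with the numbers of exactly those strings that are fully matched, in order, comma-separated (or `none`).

1, 2, 4

1 → match
2 → match
3 → no match
4 → match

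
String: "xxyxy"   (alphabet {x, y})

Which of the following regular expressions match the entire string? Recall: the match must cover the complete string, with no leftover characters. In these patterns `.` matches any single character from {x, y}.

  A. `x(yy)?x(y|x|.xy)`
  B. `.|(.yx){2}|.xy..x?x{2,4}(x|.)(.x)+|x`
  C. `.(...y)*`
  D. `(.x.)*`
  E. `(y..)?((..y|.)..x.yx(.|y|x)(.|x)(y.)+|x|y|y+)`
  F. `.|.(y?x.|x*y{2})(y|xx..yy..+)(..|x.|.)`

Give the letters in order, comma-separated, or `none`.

A → match
B → no match
C → match
D → no match
E → no match
F → no match

A, C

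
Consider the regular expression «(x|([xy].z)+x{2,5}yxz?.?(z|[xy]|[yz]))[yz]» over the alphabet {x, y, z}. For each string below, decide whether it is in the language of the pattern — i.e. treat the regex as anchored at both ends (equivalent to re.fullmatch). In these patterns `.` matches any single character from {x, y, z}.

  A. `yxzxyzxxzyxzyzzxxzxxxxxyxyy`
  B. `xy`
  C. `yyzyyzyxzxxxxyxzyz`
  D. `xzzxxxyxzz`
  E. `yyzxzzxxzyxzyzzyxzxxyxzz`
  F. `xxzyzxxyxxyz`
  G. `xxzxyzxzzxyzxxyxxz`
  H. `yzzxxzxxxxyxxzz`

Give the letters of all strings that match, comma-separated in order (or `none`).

A, B, C, D, E, G, H

A → match
B → match
C → match
D → match
E → match
F → no match
G → match
H → match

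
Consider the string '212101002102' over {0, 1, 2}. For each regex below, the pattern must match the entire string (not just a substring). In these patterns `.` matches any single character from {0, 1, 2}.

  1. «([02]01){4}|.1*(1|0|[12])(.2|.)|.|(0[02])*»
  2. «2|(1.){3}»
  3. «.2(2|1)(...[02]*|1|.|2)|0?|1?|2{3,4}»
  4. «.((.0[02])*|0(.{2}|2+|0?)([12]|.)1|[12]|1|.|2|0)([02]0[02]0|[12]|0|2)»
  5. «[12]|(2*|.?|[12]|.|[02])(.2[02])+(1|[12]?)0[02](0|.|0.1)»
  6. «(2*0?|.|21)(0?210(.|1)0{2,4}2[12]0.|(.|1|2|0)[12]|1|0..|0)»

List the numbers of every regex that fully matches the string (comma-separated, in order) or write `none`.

6

1 → no match
2 → no match
3 → no match
4 → no match
5 → no match
6 → match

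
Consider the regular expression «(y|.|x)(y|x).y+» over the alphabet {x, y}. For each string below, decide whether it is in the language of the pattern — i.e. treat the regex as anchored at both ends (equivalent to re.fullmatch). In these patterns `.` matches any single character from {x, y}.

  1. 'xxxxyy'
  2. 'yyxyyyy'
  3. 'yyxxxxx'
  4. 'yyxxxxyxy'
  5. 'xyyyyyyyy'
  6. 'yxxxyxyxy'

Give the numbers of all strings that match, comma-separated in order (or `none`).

2, 5

1 → no match
2 → match
3 → no match — must end with 'y'
4 → no match
5 → match
6 → no match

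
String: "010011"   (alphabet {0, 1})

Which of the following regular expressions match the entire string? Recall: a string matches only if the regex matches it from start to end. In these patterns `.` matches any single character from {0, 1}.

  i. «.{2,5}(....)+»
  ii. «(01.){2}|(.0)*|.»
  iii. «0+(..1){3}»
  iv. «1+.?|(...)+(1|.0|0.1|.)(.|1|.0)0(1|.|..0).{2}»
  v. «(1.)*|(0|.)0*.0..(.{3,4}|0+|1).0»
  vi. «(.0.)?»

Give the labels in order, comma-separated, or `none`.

i, ii

i → match
ii → match
iii → no match
iv → no match
v → no match
vi → no match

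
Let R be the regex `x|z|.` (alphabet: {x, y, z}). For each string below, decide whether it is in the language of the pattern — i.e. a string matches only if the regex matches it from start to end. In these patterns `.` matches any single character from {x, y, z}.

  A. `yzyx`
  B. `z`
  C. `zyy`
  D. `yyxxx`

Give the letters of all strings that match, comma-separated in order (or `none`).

B

A → no match
B → match
C → no match
D → no match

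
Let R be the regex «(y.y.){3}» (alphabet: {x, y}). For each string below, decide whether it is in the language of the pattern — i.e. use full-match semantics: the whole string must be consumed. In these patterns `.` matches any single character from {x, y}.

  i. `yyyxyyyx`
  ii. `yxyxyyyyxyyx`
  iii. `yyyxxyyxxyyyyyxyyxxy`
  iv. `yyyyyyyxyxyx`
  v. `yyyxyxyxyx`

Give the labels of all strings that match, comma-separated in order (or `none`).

iv

i → no match
ii → no match
iii → no match
iv → match
v → no match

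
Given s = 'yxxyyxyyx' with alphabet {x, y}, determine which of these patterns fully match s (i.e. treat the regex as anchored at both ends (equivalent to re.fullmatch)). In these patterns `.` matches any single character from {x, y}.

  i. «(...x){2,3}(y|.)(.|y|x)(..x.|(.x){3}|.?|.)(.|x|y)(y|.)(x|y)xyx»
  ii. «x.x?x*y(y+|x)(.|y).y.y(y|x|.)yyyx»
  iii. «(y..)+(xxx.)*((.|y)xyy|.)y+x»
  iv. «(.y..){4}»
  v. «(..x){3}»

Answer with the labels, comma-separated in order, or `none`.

iii, v

i → no match — must end with 'xyx'
ii → no match — must start with 'x'
iii → match
iv → no match
v → match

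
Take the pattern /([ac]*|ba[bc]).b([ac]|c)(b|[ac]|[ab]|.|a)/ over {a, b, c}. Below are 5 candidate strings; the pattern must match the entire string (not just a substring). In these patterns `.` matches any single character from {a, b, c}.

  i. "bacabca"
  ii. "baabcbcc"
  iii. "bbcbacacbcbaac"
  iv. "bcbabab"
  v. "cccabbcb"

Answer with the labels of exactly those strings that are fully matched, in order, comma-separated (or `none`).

i, v

i. "bacabca" → match
ii. "baabcbcc" → no match
iii → no match
iv. "bcbabab" → no match
v. "cccabbcb" → match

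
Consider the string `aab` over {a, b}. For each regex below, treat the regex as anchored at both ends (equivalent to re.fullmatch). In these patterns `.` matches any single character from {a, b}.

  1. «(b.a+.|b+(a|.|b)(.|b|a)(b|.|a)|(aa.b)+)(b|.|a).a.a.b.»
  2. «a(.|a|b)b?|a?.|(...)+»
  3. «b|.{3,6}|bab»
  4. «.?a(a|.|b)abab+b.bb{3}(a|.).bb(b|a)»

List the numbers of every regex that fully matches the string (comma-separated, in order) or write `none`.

2, 3

1 → no match
2 → match
3 → match
4 → no match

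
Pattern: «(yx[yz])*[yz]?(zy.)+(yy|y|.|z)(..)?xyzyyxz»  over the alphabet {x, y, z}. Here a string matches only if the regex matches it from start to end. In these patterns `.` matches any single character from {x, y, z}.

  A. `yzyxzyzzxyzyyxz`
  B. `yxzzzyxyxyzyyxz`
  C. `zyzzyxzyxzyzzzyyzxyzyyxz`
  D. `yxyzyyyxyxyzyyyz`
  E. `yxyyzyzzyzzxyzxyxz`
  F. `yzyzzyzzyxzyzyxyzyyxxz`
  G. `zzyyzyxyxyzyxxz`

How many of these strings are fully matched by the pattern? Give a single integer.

A → match
B → match
C → no match
D → no match — must end with `xyzyyxz`
E → no match — must end with `xyzyyxz`
F → no match — must end with `xyzyyxz`
G → no match — must end with `xyzyyxz`
Total matched: 2

2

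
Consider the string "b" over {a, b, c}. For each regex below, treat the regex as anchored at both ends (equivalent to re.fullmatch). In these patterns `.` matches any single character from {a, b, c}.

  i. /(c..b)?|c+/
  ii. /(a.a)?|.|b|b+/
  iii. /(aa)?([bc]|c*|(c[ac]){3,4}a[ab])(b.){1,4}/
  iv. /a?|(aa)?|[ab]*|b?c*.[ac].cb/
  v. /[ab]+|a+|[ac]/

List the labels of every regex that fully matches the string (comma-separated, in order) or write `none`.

i → no match
ii → match
iii → no match
iv → match
v → match

ii, iv, v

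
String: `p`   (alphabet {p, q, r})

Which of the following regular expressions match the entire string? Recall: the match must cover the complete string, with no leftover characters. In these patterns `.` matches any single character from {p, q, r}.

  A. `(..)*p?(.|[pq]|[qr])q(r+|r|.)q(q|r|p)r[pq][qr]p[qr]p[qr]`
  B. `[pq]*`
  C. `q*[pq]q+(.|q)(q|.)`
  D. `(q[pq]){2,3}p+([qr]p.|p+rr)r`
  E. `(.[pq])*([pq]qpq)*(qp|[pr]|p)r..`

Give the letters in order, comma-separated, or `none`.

A → no match
B → match
C → no match
D → no match — must start with `q`
E → no match

B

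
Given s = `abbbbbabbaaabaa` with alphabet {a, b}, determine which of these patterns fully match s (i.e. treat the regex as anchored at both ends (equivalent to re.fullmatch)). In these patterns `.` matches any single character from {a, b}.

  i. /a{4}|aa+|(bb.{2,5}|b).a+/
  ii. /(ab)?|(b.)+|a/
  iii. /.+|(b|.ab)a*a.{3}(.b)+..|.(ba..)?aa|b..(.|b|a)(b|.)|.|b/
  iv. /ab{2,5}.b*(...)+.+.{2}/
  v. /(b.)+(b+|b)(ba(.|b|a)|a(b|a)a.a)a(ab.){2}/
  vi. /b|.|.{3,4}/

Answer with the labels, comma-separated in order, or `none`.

i → no match
ii → no match
iii → match
iv → match
v → no match — must start with `b`
vi → no match

iii, iv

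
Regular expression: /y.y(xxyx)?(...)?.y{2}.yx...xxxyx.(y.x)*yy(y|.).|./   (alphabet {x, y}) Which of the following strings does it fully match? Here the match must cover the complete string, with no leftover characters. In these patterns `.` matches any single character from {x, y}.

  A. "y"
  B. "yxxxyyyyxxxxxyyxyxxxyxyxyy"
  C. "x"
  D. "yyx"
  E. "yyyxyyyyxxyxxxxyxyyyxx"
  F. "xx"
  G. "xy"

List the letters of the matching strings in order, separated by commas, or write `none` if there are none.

A, C, E

A → match
B → no match
C → match
D → no match
E → match
F → no match
G → no match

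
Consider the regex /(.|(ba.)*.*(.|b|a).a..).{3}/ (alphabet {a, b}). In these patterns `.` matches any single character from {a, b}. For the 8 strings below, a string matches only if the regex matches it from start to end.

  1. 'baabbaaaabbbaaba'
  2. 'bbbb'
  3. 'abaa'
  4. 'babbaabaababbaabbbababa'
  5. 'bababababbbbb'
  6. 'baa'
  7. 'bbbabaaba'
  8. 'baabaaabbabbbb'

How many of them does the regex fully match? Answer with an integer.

4

1 → no match
2 → match
3 → match
4 → no match
5 → match
6 → no match
7 → match
8 → no match
Total matched: 4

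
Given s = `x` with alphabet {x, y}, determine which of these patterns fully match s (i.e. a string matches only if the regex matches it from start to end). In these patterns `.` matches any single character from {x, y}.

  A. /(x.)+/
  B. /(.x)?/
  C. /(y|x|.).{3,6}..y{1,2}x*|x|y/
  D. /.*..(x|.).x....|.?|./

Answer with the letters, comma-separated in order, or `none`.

A → no match
B → no match
C → match
D → match

C, D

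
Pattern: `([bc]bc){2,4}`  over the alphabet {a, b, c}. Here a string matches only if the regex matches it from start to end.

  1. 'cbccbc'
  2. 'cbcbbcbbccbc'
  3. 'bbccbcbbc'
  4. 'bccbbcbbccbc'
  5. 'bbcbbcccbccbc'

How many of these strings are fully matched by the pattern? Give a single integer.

1 → match
2 → match
3 → match
4 → no match
5 → no match
Total matched: 3

3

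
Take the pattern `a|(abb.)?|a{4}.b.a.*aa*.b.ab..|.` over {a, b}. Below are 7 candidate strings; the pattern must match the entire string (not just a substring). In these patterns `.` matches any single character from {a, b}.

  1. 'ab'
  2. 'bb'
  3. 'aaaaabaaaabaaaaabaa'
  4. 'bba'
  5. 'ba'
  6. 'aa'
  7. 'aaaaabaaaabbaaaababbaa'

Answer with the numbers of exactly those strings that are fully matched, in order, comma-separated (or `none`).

none

1 → no match
2 → no match
3 → no match
4 → no match
5 → no match
6 → no match
7 → no match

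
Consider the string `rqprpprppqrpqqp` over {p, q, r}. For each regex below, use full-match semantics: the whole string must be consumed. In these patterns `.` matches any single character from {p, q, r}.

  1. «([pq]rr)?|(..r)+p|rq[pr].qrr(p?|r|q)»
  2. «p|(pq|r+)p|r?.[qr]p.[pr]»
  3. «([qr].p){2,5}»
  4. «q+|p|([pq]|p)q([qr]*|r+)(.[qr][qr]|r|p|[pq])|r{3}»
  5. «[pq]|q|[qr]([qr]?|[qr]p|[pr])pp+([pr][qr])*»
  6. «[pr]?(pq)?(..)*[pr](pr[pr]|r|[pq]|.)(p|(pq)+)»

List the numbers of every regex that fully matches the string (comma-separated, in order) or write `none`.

1 → no match
2 → no match
3 → match
4 → no match
5 → no match
6 → no match

3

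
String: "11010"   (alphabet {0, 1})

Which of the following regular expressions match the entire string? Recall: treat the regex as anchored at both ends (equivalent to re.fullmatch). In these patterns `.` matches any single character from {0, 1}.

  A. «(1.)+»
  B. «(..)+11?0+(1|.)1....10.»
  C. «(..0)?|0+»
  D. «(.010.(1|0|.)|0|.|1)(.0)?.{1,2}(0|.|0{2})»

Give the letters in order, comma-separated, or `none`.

D

A → no match
B → no match
C → no match
D → match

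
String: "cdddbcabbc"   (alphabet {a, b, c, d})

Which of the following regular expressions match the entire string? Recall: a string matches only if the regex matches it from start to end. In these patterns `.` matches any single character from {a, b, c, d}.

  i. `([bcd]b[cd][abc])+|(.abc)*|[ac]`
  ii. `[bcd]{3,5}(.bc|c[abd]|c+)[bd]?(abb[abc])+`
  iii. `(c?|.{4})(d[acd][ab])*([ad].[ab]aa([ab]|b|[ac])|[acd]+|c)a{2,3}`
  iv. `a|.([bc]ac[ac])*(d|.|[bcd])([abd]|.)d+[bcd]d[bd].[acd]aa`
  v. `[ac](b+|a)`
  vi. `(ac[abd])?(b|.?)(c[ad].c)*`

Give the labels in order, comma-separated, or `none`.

ii

i → no match
ii → match
iii → no match — must end with "a"
iv → no match
v → no match
vi → no match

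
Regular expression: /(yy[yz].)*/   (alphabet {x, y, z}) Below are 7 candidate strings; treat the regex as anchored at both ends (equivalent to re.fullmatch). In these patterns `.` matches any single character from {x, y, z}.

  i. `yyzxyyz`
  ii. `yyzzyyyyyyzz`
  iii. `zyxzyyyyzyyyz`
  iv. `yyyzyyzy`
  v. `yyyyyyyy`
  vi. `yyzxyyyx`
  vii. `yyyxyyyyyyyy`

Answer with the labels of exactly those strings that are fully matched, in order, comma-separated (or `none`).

i. `yyzxyyz` → no match
ii. `yyzzyyyyyyzz` → match
iii → no match
iv. `yyyzyyzy` → match
v. `yyyyyyyy` → match
vi. `yyzxyyyx` → match
vii. `yyyxyyyyyyyy` → match

ii, iv, v, vi, vii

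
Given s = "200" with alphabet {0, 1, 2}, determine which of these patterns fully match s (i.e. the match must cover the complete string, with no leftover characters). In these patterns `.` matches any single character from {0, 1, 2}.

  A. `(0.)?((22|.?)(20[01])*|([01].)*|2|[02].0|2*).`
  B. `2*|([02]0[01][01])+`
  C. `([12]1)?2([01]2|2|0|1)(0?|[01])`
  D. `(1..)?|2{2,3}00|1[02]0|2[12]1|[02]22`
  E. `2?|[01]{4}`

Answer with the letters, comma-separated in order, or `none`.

C

A → no match
B → no match
C → match
D → no match
E → no match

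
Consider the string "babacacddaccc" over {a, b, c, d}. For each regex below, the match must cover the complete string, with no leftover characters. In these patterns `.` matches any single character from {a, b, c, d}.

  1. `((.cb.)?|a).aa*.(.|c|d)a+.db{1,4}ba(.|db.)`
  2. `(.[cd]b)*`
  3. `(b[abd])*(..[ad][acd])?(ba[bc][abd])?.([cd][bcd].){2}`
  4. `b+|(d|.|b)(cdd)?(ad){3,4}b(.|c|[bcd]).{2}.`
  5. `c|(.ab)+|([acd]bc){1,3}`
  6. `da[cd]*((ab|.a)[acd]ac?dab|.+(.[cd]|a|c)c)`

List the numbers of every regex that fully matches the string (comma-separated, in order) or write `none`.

3

1 → no match
2 → no match
3 → match
4 → no match
5 → no match
6 → no match — must start with "da"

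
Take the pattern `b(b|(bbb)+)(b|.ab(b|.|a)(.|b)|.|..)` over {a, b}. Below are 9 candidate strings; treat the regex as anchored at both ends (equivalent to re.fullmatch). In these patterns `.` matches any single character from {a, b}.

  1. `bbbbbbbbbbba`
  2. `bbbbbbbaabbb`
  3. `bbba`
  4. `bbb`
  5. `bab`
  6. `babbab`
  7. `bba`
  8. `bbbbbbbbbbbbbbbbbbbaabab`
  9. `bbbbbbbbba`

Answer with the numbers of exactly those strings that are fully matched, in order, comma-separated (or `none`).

1, 2, 3, 4, 7, 8

1 → match
2 → match
3 → match
4 → match
5 → no match
6 → no match
7 → match
8 → match
9 → no match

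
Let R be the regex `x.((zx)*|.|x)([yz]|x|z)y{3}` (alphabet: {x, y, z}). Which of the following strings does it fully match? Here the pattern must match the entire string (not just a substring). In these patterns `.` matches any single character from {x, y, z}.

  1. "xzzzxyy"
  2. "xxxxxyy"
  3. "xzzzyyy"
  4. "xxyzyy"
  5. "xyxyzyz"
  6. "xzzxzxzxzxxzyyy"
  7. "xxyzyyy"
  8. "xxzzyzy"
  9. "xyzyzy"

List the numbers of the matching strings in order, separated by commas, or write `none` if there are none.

3, 7

1 → no match
2 → no match
3 → match
4 → no match
5 → no match — must end with "y"
6 → no match
7 → match
8 → no match
9 → no match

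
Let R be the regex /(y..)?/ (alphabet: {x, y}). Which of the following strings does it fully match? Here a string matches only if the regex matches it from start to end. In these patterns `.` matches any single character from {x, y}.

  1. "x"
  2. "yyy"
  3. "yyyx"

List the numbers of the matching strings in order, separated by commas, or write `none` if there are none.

1 → no match
2 → match
3 → no match

2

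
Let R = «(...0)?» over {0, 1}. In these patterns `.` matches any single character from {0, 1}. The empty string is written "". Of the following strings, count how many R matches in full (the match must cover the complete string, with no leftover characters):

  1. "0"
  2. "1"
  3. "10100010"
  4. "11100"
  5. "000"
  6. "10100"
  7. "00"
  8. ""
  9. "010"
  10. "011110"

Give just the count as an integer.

1 → no match
2 → no match
3 → no match
4 → no match
5 → no match
6 → no match
7 → no match
8 → match
9 → no match
10 → no match
Total matched: 1

1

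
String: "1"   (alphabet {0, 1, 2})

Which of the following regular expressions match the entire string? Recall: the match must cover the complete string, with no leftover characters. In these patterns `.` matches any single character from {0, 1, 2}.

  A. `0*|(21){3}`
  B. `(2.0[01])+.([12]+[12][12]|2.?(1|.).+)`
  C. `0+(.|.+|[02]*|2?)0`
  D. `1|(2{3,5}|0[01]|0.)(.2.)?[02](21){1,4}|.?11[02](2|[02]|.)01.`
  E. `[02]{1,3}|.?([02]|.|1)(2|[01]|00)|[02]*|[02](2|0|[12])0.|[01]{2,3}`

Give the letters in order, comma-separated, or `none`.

A → no match
B → no match — must start with "2"
C → no match — must start with "0"
D → match
E → no match

D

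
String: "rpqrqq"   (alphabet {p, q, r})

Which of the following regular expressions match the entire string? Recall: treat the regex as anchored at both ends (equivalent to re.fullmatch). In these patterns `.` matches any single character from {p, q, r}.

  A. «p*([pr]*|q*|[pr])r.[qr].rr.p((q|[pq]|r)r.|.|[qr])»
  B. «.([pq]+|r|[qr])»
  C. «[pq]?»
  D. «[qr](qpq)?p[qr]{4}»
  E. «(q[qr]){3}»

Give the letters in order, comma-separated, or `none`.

A → no match
B → no match
C → no match
D → match
E → no match — must start with "q"

D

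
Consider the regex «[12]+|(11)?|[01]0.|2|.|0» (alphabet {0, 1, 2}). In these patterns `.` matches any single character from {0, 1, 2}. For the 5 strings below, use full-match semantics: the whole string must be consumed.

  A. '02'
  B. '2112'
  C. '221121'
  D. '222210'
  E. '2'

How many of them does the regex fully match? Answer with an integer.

A → no match
B → match
C → match
D → no match
E → match
Total matched: 3

3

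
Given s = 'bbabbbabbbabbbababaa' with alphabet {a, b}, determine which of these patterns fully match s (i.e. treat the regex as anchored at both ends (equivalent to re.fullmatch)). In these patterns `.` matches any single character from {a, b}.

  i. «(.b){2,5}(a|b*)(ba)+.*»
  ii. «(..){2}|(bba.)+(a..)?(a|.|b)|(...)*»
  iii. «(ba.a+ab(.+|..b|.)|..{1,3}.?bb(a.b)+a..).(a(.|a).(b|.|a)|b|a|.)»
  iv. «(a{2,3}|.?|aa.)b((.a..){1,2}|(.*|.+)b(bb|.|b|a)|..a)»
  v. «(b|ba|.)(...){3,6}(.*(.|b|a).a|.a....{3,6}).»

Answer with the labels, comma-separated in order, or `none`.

i → match
ii → match
iii → no match
iv → no match
v → match

i, ii, v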